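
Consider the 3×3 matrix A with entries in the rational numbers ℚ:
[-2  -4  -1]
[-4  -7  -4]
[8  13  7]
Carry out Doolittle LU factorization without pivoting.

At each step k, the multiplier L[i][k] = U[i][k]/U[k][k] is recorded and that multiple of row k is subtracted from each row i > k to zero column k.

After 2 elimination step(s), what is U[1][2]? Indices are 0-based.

Step 1: pivot at (0,0) is -2.
  row1 ← row1 − (2)·row0  ⇒  L[1][0]=2, U row1=(0, 1, -2)
  row2 ← row2 − (-4)·row0  ⇒  L[2][0]=-4, U row2=(0, -3, 3)
Step 2: pivot at (1,1) is 1.
  row2 ← row2 − (-3)·row1  ⇒  L[2][1]=-3, U row2=(0, 0, -3)

U[1][2] = -2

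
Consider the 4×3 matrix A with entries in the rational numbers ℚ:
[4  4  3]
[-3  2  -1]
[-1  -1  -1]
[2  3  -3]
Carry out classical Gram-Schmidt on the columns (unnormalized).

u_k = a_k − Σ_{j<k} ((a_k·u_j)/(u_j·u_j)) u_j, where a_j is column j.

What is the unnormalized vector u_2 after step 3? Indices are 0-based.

u_2 = (93/47, 407/611, -35/47, -2035/611)

Step 1: u_0 = a_0 = (4, -3, -1, 2).
Step 2: u_1 = a_1 − (17/30)·u_0 = (26/15, 37/10, -13/30, 28/15).
Step 3: u_2 = a_2 − (1/3)·u_0 − (-110/611)·u_1 = (93/47, 407/611, -35/47, -2035/611).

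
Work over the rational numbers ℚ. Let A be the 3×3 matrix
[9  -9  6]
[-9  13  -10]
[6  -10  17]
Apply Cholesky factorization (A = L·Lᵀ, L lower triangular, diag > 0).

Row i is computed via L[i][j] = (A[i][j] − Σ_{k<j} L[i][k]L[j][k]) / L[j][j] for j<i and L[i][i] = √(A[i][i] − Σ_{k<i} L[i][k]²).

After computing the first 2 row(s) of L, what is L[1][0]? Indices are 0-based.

Step 1: L[0][0] = √(9) = 3.
  L[1][0] = (-9) / L[0][0] = -3.
Step 2: L[1][1] = √(4) = 2.

L[1][0] = -3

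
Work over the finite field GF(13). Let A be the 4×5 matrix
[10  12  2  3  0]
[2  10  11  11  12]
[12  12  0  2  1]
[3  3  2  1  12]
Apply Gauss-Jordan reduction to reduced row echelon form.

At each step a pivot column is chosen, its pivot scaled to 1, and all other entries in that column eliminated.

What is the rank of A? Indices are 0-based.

rank = 4

pivot(0,0)=10: scale R0 → (1, 9, 8, 12, 0)
  clear (1,0): R1 −= (2)R0 → (0, 5, 8, 0, 12)
  clear (2,0): R2 −= (12)R0 → (0, 8, 8, 1, 1)
  clear (3,0): R3 −= (3)R0 → (0, 2, 4, 4, 12)
pivot(1,1)=5: scale R1 → (0, 1, 12, 0, 5)
  clear (0,1): R0 −= (9)R1 → (1, 0, 4, 12, 7)
  clear (2,1): R2 −= (8)R1 → (0, 0, 3, 1, 0)
  clear (3,1): R3 −= (2)R1 → (0, 0, 6, 4, 2)
pivot(2,2)=3: scale R2 → (0, 0, 1, 9, 0)
  clear (0,2): R0 −= (4)R2 → (1, 0, 0, 2, 7)
  clear (1,2): R1 −= (12)R2 → (0, 1, 0, 9, 5)
  clear (3,2): R3 −= (6)R2 → (0, 0, 0, 2, 2)
pivot(3,3)=2: scale R3 → (0, 0, 0, 1, 1)
  clear (0,3): R0 −= (2)R3 → (1, 0, 0, 0, 5)
  clear (1,3): R1 −= (9)R3 → (0, 1, 0, 0, 9)
  clear (2,3): R2 −= (9)R3 → (0, 0, 1, 0, 4)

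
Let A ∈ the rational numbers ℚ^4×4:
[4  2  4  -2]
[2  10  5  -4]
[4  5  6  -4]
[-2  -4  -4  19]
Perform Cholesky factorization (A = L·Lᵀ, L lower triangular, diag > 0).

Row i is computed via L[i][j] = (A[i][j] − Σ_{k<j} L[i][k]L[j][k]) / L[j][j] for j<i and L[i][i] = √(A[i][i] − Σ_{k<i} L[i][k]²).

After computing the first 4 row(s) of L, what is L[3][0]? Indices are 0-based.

L[3][0] = -1

Step 1: L[0][0] = √(4) = 2.
  L[1][0] = (2) / L[0][0] = 1.
Step 2: L[1][1] = √(9) = 3.
  L[2][0] = (4) / L[0][0] = 2.
  L[2][1] = (3) / L[1][1] = 1.
Step 3: L[2][2] = √(1) = 1.
  L[3][0] = (-2) / L[0][0] = -1.
  L[3][1] = (-3) / L[1][1] = -1.
  L[3][2] = (-1) / L[2][2] = -1.
Step 4: L[3][3] = √(16) = 4.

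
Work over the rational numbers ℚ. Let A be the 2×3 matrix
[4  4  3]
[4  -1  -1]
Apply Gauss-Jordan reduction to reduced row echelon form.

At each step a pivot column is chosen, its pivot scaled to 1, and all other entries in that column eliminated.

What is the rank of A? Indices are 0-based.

rank = 2

pivot(0,0)=4: scale R0 → (1, 1, 3/4)
  clear (1,0): R1 −= (4)R0 → (0, -5, -4)
pivot(1,1)=-5: scale R1 → (0, 1, 4/5)
  clear (0,1): R0 −= (1)R1 → (1, 0, -1/20)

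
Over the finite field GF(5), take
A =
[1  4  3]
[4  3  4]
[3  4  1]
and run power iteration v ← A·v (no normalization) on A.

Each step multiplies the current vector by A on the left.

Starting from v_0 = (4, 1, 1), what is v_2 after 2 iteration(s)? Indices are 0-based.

v_2 = (4, 1, 2)

v_0 = (4, 1, 1).
v_1 = A·v_0 = (1, 3, 2).
v_2 = A·v_1 = (4, 1, 2).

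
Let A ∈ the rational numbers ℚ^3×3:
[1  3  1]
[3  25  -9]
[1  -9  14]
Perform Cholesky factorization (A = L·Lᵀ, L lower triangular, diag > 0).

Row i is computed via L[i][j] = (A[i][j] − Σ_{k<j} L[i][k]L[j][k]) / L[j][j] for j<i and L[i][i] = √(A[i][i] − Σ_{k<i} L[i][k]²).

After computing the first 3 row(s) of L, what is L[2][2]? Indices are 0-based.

L[2][2] = 2

Step 1: L[0][0] = √(1) = 1.
  L[1][0] = (3) / L[0][0] = 3.
Step 2: L[1][1] = √(16) = 4.
  L[2][0] = (1) / L[0][0] = 1.
  L[2][1] = (-12) / L[1][1] = -3.
Step 3: L[2][2] = √(4) = 2.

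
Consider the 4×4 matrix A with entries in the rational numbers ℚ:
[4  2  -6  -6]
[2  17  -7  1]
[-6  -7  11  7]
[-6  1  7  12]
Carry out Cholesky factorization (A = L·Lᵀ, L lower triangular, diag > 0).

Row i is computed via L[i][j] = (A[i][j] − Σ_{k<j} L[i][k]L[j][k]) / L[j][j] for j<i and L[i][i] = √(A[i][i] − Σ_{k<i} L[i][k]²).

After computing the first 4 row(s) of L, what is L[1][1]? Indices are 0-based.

Step 1: L[0][0] = √(4) = 2.
  L[1][0] = (2) / L[0][0] = 1.
Step 2: L[1][1] = √(16) = 4.
  L[2][0] = (-6) / L[0][0] = -3.
  L[2][1] = (-4) / L[1][1] = -1.
Step 3: L[2][2] = √(1) = 1.
  L[3][0] = (-6) / L[0][0] = -3.
  L[3][1] = (4) / L[1][1] = 1.
  L[3][2] = (-1) / L[2][2] = -1.
Step 4: L[3][3] = √(1) = 1.

L[1][1] = 4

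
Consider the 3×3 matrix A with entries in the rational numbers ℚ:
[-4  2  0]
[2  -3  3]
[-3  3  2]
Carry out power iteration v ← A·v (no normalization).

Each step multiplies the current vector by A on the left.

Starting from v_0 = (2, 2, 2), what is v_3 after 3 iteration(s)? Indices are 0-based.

v_0 = (2, 2, 2).
v_1 = A·v_0 = (-4, 4, 4).
v_2 = A·v_1 = (24, -8, 32).
v_3 = A·v_2 = (-112, 168, -32).

v_3 = (-112, 168, -32)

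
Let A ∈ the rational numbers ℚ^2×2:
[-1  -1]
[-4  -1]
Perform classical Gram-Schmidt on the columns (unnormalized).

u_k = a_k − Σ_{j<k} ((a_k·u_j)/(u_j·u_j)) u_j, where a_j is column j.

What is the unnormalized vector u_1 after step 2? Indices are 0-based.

u_1 = (-12/17, 3/17)

Step 1: u_0 = a_0 = (-1, -4).
Step 2: u_1 = a_1 − (5/17)·u_0 = (-12/17, 3/17).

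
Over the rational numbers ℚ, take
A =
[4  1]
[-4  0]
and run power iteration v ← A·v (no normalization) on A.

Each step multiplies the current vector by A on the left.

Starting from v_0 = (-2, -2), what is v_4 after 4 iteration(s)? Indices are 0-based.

v_4 = (-224, 352)

v_0 = (-2, -2).
v_1 = A·v_0 = (-10, 8).
v_2 = A·v_1 = (-32, 40).
v_3 = A·v_2 = (-88, 128).
v_4 = A·v_3 = (-224, 352).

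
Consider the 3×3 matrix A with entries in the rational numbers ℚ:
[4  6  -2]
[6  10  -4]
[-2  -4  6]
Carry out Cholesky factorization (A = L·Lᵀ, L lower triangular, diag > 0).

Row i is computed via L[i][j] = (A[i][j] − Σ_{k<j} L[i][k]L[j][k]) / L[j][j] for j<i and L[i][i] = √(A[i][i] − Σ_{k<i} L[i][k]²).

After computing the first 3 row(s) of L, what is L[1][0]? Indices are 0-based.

Step 1: L[0][0] = √(4) = 2.
  L[1][0] = (6) / L[0][0] = 3.
Step 2: L[1][1] = √(1) = 1.
  L[2][0] = (-2) / L[0][0] = -1.
  L[2][1] = (-1) / L[1][1] = -1.
Step 3: L[2][2] = √(4) = 2.

L[1][0] = 3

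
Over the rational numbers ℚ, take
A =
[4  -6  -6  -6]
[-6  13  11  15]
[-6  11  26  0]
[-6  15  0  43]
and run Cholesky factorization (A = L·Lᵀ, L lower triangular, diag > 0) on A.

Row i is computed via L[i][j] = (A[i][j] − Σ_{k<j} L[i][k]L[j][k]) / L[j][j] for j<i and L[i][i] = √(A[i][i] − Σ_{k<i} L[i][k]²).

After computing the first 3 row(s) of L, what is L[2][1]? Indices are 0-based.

Step 1: L[0][0] = √(4) = 2.
  L[1][0] = (-6) / L[0][0] = -3.
Step 2: L[1][1] = √(4) = 2.
  L[2][0] = (-6) / L[0][0] = -3.
  L[2][1] = (2) / L[1][1] = 1.
Step 3: L[2][2] = √(16) = 4.

L[2][1] = 1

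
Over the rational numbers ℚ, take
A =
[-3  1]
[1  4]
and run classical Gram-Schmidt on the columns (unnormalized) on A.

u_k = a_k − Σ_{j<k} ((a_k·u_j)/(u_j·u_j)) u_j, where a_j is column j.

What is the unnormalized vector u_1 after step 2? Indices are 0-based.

u_1 = (13/10, 39/10)

Step 1: u_0 = a_0 = (-3, 1).
Step 2: u_1 = a_1 − (1/10)·u_0 = (13/10, 39/10).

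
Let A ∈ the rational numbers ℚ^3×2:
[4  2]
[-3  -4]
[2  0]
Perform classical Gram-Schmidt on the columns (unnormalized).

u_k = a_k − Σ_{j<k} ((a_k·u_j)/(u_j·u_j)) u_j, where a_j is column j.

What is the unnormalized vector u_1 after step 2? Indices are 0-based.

Step 1: u_0 = a_0 = (4, -3, 2).
Step 2: u_1 = a_1 − (20/29)·u_0 = (-22/29, -56/29, -40/29).

u_1 = (-22/29, -56/29, -40/29)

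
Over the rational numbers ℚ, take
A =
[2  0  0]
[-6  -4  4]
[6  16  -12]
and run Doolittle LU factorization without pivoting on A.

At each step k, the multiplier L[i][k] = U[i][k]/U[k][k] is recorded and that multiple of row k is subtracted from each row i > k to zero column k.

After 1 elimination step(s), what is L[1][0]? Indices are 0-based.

Step 1: pivot at (0,0) is 2.
  row1 ← row1 − (-3)·row0  ⇒  L[1][0]=-3, U row1=(0, -4, 4)
  row2 ← row2 − (3)·row0  ⇒  L[2][0]=3, U row2=(0, 16, -12)

L[1][0] = -3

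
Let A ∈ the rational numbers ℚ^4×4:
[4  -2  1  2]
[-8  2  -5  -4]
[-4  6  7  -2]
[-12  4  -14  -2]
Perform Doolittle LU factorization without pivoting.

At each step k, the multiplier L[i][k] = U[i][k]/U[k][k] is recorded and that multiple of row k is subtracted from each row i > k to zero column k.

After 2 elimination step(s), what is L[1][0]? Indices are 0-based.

L[1][0] = -2

[col 0] pivot 4
  R1 -= -2*R0 → (0, -2, -3, 0)  (L[1][0] := -2)
  R2 -= -1*R0 → (0, 4, 8, 0)  (L[2][0] := -1)
  R3 -= -3*R0 → (0, -2, -11, 4)  (L[3][0] := -3)
[col 1] pivot -2
  R2 -= -2*R1 → (0, 0, 2, 0)  (L[2][1] := -2)
  R3 -= 1*R1 → (0, 0, -8, 4)  (L[3][1] := 1)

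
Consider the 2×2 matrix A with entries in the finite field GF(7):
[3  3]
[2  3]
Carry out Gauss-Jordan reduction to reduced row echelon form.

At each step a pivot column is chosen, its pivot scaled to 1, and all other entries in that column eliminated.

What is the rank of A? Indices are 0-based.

pivot(0,0)=3: scale R0 → (1, 1)
  clear (1,0): R1 −= (2)R0 → (0, 1)
pivot(1,1)=1: scale R1 → (0, 1)
  clear (0,1): R0 −= (1)R1 → (1, 0)

rank = 2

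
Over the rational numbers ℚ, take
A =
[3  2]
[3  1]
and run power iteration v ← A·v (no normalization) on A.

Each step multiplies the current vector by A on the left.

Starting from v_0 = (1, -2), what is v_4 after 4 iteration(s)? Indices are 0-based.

v_0 = (1, -2).
v_1 = A·v_0 = (-1, 1).
v_2 = A·v_1 = (-1, -2).
v_3 = A·v_2 = (-7, -5).
v_4 = A·v_3 = (-31, -26).

v_4 = (-31, -26)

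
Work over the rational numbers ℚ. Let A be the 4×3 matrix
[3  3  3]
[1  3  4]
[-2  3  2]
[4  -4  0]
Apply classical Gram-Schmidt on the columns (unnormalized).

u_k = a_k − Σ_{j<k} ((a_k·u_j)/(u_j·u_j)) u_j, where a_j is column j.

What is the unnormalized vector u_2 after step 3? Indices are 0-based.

Step 1: u_0 = a_0 = (3, 1, -2, 4).
Step 2: u_1 = a_1 − (-1/3)·u_0 = (4, 10/3, 7/3, -8/3).
Step 3: u_2 = a_2 − (3/10)·u_0 − (90/119)·u_1 = (-1101/1190, 1403/1190, 71/85, 486/595).

u_2 = (-1101/1190, 1403/1190, 71/85, 486/595)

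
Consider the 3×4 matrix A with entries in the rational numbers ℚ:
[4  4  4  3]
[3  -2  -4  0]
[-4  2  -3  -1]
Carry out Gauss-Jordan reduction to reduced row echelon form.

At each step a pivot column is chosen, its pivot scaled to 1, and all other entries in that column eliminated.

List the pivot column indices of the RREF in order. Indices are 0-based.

step 1: normalize row 0 (÷4) = (1, 1, 1, 3/4)
  row 1: subtract 3×row0 = (0, -5, -7, -9/4)
  row 2: subtract -4×row0 = (0, 6, 1, 2)
step 2: normalize row 1 (÷-5) = (0, 1, 7/5, 9/20)
  row 0: subtract 1×row1 = (1, 0, -2/5, 3/10)
  row 2: subtract 6×row1 = (0, 0, -37/5, -7/10)
step 3: normalize row 2 (÷-37/5) = (0, 0, 1, 7/74)
  row 0: subtract -2/5×row2 = (1, 0, 0, 25/74)
  row 1: subtract 7/5×row2 = (0, 1, 0, 47/148)

pivot columns: 0, 1, 2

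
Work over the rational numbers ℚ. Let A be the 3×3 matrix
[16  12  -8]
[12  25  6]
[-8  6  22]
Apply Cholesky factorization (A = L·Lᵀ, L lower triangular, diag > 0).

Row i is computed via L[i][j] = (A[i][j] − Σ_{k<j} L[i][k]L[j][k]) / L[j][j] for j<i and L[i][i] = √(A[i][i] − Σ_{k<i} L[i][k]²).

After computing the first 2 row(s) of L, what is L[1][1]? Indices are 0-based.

L[1][1] = 4

Step 1: L[0][0] = √(16) = 4.
  L[1][0] = (12) / L[0][0] = 3.
Step 2: L[1][1] = √(16) = 4.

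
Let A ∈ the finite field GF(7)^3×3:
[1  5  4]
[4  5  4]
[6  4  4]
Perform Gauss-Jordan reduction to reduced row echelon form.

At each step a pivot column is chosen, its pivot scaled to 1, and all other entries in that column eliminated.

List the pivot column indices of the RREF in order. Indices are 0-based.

pivot(0,0)=1: scale R0 → (1, 5, 4)
  clear (1,0): R1 −= (4)R0 → (0, 6, 2)
  clear (2,0): R2 −= (6)R0 → (0, 2, 1)
pivot(1,1)=6: scale R1 → (0, 1, 5)
  clear (0,1): R0 −= (5)R1 → (1, 0, 0)
  clear (2,1): R2 −= (2)R1 → (0, 0, 5)
pivot(2,2)=5: scale R2 → (0, 0, 1)
  clear (1,2): R1 −= (5)R2 → (0, 1, 0)

pivot columns: 0, 1, 2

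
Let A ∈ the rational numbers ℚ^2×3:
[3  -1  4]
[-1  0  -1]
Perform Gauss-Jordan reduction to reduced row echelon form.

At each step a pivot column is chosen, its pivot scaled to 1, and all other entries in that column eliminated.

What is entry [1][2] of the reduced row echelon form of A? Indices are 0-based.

[1] R0 /= 3  ⇒  (1, -1/3, 4/3)
     R1 -= -1·R0  ⇒  (0, -1/3, 1/3)
[2] R1 /= -1/3  ⇒  (0, 1, -1)
     R0 -= -1/3·R1  ⇒  (1, 0, 1)

M[1][2] = -1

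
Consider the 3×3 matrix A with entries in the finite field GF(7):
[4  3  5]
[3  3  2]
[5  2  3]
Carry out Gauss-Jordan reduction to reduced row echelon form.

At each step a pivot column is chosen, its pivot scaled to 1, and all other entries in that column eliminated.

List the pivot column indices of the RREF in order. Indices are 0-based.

pivot columns: 0, 1, 2

pivot(0,0)=4: scale R0 → (1, 6, 3)
  clear (1,0): R1 −= (3)R0 → (0, 6, 0)
  clear (2,0): R2 −= (5)R0 → (0, 0, 2)
pivot(1,1)=6: scale R1 → (0, 1, 0)
  clear (0,1): R0 −= (6)R1 → (1, 0, 3)
pivot(2,2)=2: scale R2 → (0, 0, 1)
  clear (0,2): R0 −= (3)R2 → (1, 0, 0)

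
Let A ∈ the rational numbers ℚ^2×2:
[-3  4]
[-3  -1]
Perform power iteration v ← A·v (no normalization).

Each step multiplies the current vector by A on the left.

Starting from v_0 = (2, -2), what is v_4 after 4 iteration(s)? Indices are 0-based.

v_4 = (-814, -194)

v_0 = (2, -2).
v_1 = A·v_0 = (-14, -4).
v_2 = A·v_1 = (26, 46).
v_3 = A·v_2 = (106, -124).
v_4 = A·v_3 = (-814, -194).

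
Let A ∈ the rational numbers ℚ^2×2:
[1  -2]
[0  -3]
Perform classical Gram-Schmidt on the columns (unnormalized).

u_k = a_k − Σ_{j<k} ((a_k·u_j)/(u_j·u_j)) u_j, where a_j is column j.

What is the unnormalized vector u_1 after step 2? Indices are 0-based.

Step 1: u_0 = a_0 = (1, 0).
Step 2: u_1 = a_1 − (-2)·u_0 = (0, -3).

u_1 = (0, -3)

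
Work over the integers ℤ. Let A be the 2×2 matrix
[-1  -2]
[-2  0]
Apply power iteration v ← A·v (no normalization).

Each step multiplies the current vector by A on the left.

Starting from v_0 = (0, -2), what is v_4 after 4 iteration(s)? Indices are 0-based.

v_4 = (-36, -40)

v_0 = (0, -2).
v_1 = A·v_0 = (4, 0).
v_2 = A·v_1 = (-4, -8).
v_3 = A·v_2 = (20, 8).
v_4 = A·v_3 = (-36, -40).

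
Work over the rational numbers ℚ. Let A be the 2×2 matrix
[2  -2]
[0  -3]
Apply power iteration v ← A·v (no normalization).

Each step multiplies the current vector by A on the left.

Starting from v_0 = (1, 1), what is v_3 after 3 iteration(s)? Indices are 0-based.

v_0 = (1, 1).
v_1 = A·v_0 = (0, -3).
v_2 = A·v_1 = (6, 9).
v_3 = A·v_2 = (-6, -27).

v_3 = (-6, -27)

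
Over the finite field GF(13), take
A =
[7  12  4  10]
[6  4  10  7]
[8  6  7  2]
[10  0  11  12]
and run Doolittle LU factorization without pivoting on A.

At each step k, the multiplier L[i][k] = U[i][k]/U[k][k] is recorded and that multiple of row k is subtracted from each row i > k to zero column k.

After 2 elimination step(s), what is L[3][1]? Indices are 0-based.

Step 1: pivot at (0,0) is 7.
  row1 ← row1 − (12)·row0  ⇒  L[1][0]=12, U row1=(0, 3, 1, 4)
  row2 ← row2 − (3)·row0  ⇒  L[2][0]=3, U row2=(0, 9, 8, 11)
  row3 ← row3 − (7)·row0  ⇒  L[3][0]=7, U row3=(0, 7, 9, 7)
Step 2: pivot at (1,1) is 3.
  row2 ← row2 − (3)·row1  ⇒  L[2][1]=3, U row2=(0, 0, 5, 12)
  row3 ← row3 − (11)·row1  ⇒  L[3][1]=11, U row3=(0, 0, 11, 2)

L[3][1] = 11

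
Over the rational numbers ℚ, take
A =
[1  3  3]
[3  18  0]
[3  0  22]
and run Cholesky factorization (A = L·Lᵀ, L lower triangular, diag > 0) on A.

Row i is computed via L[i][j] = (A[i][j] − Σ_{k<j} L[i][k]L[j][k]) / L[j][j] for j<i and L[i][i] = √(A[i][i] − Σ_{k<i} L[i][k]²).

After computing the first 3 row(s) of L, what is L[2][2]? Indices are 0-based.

L[2][2] = 2

Step 1: L[0][0] = √(1) = 1.
  L[1][0] = (3) / L[0][0] = 3.
Step 2: L[1][1] = √(9) = 3.
  L[2][0] = (3) / L[0][0] = 3.
  L[2][1] = (-9) / L[1][1] = -3.
Step 3: L[2][2] = √(4) = 2.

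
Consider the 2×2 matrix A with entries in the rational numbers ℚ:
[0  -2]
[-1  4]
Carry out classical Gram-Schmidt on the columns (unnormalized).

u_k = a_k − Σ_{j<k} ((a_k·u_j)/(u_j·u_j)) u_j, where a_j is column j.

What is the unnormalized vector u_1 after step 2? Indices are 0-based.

u_1 = (-2, 0)

Step 1: u_0 = a_0 = (0, -1).
Step 2: u_1 = a_1 − (-4)·u_0 = (-2, 0).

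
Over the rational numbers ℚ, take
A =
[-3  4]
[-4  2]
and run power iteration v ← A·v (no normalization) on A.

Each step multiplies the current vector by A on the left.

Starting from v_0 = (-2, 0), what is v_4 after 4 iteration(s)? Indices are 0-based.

v_4 = (-66, 152)

v_0 = (-2, 0).
v_1 = A·v_0 = (6, 8).
v_2 = A·v_1 = (14, -8).
v_3 = A·v_2 = (-74, -72).
v_4 = A·v_3 = (-66, 152).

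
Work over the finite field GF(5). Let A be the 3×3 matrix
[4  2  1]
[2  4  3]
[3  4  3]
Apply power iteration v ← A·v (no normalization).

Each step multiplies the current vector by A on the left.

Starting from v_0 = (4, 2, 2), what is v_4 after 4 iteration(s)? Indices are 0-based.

v_4 = (0, 1, 0)

v_0 = (4, 2, 2).
v_1 = A·v_0 = (2, 2, 1).
v_2 = A·v_1 = (3, 0, 2).
v_3 = A·v_2 = (4, 2, 0).
v_4 = A·v_3 = (0, 1, 0).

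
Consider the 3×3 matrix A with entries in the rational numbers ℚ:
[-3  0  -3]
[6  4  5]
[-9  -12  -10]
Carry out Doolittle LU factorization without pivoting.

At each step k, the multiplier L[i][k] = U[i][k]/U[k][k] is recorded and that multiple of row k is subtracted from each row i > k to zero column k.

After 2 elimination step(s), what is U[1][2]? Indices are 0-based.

[col 0] pivot -3
  R1 -= -2*R0 → (0, 4, -1)  (L[1][0] := -2)
  R2 -= 3*R0 → (0, -12, -1)  (L[2][0] := 3)
[col 1] pivot 4
  R2 -= -3*R1 → (0, 0, -4)  (L[2][1] := -3)

U[1][2] = -1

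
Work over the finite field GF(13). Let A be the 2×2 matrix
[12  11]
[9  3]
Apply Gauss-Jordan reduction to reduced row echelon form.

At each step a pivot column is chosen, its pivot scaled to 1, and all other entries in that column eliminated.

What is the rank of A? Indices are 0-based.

rank = 2

step 1: normalize row 0 (÷12) = (1, 2)
  row 1: subtract 9×row0 = (0, 11)
step 2: normalize row 1 (÷11) = (0, 1)
  row 0: subtract 2×row1 = (1, 0)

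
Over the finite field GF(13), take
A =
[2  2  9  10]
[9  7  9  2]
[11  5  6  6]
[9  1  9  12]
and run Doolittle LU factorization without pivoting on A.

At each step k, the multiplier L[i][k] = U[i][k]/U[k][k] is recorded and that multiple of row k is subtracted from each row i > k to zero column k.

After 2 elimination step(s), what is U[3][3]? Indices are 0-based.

Step 1: pivot at (0,0) is 2.
  row1 ← row1 − (11)·row0  ⇒  L[1][0]=11, U row1=(0, 11, 1, 9)
  row2 ← row2 − (12)·row0  ⇒  L[2][0]=12, U row2=(0, 7, 2, 3)
  row3 ← row3 − (11)·row0  ⇒  L[3][0]=11, U row3=(0, 5, 1, 6)
Step 2: pivot at (1,1) is 11.
  row2 ← row2 − (3)·row1  ⇒  L[2][1]=3, U row2=(0, 0, 12, 2)
  row3 ← row3 − (4)·row1  ⇒  L[3][1]=4, U row3=(0, 0, 10, 9)

U[3][3] = 9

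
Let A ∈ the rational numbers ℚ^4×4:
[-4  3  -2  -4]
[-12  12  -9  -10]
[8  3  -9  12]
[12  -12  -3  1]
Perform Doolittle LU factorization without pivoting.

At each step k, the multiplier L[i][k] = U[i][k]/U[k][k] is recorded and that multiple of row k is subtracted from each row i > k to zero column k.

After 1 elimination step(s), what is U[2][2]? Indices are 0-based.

[col 0] pivot -4
  R1 -= 3*R0 → (0, 3, -3, 2)  (L[1][0] := 3)
  R2 -= -2*R0 → (0, 9, -13, 4)  (L[2][0] := -2)
  R3 -= -3*R0 → (0, -3, -9, -11)  (L[3][0] := -3)

U[2][2] = -13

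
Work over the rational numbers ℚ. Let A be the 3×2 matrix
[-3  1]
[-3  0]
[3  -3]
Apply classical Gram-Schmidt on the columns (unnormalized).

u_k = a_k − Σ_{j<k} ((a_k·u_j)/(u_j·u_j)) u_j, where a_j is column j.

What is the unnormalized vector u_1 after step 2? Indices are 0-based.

Step 1: u_0 = a_0 = (-3, -3, 3).
Step 2: u_1 = a_1 − (-4/9)·u_0 = (-1/3, -4/3, -5/3).

u_1 = (-1/3, -4/3, -5/3)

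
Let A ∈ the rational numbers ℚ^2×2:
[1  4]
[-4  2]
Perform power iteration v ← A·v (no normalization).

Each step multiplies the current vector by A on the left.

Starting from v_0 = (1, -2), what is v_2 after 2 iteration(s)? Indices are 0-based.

v_2 = (-39, 12)

v_0 = (1, -2).
v_1 = A·v_0 = (-7, -8).
v_2 = A·v_1 = (-39, 12).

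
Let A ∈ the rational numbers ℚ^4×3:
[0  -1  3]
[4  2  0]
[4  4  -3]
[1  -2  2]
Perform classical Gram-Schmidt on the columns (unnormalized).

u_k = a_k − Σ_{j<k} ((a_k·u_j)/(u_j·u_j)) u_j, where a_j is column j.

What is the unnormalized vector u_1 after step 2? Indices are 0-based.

u_1 = (-1, -2/3, 4/3, -8/3)

Step 1: u_0 = a_0 = (0, 4, 4, 1).
Step 2: u_1 = a_1 − (2/3)·u_0 = (-1, -2/3, 4/3, -8/3).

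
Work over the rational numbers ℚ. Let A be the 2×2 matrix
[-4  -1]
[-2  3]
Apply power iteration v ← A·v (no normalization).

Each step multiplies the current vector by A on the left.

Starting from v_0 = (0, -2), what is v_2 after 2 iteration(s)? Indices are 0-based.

v_2 = (-2, -22)

v_0 = (0, -2).
v_1 = A·v_0 = (2, -6).
v_2 = A·v_1 = (-2, -22).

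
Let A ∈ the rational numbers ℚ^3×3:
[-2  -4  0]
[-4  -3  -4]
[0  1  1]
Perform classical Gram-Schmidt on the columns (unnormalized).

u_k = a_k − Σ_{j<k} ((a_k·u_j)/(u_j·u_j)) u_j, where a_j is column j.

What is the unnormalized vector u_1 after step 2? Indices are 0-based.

Step 1: u_0 = a_0 = (-2, -4, 0).
Step 2: u_1 = a_1 − (1)·u_0 = (-2, 1, 1).

u_1 = (-2, 1, 1)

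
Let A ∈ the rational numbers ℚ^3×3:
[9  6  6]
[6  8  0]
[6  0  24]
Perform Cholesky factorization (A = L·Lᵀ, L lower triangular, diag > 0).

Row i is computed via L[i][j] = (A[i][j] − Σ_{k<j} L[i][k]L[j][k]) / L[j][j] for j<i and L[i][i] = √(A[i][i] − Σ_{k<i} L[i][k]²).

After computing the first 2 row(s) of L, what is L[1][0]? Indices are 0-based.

Step 1: L[0][0] = √(9) = 3.
  L[1][0] = (6) / L[0][0] = 2.
Step 2: L[1][1] = √(4) = 2.

L[1][0] = 2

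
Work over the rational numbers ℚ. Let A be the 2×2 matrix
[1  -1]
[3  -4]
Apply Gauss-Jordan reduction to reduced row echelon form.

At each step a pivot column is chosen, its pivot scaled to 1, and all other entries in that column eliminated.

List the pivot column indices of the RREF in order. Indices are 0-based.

step 1: normalize row 0 (÷1) = (1, -1)
  row 1: subtract 3×row0 = (0, -1)
step 2: normalize row 1 (÷-1) = (0, 1)
  row 0: subtract -1×row1 = (1, 0)

pivot columns: 0, 1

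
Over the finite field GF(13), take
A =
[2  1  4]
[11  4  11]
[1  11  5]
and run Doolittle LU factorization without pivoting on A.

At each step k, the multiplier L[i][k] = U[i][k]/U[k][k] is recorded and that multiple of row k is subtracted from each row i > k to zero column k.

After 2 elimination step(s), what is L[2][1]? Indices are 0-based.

[col 0] pivot 2
  R1 -= 12*R0 → (0, 5, 2)  (L[1][0] := 12)
  R2 -= 7*R0 → (0, 4, 3)  (L[2][0] := 7)
[col 1] pivot 5
  R2 -= 6*R1 → (0, 0, 4)  (L[2][1] := 6)

L[2][1] = 6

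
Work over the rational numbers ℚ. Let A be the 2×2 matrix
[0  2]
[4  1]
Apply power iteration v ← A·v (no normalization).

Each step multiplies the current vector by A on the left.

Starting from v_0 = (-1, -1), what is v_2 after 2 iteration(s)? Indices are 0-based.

v_0 = (-1, -1).
v_1 = A·v_0 = (-2, -5).
v_2 = A·v_1 = (-10, -13).

v_2 = (-10, -13)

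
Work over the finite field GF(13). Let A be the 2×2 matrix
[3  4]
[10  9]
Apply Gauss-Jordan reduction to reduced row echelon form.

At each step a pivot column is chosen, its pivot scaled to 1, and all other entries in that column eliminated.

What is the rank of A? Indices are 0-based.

rank = 1

pivot(0,0)=3: scale R0 → (1, 10)
  clear (1,0): R1 −= (10)R0 → (0, 0)
col 1: no nonzero at/below row 1; advance.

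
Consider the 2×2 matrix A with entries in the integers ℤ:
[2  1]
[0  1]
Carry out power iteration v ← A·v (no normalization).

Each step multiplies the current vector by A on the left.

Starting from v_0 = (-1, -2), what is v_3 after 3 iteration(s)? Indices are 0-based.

v_0 = (-1, -2).
v_1 = A·v_0 = (-4, -2).
v_2 = A·v_1 = (-10, -2).
v_3 = A·v_2 = (-22, -2).

v_3 = (-22, -2)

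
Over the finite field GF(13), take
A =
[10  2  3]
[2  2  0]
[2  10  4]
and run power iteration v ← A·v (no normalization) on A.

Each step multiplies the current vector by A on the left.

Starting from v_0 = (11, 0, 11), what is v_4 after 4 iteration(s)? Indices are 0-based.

v_0 = (11, 0, 11).
v_1 = A·v_0 = (0, 9, 1).
v_2 = A·v_1 = (8, 5, 3).
v_3 = A·v_2 = (8, 0, 0).
v_4 = A·v_3 = (2, 3, 3).

v_4 = (2, 3, 3)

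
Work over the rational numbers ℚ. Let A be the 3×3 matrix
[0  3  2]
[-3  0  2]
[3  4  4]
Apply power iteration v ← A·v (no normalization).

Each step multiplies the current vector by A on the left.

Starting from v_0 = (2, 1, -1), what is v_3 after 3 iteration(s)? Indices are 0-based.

v_3 = (17, 26, -20)

v_0 = (2, 1, -1).
v_1 = A·v_0 = (1, -8, 6).
v_2 = A·v_1 = (-12, 9, -5).
v_3 = A·v_2 = (17, 26, -20).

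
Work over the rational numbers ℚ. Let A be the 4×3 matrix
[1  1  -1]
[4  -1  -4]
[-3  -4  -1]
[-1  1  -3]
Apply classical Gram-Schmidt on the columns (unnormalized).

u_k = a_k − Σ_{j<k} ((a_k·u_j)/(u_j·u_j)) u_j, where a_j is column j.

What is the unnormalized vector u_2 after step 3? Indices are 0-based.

Step 1: u_0 = a_0 = (1, 4, -3, -1).
Step 2: u_1 = a_1 − (8/27)·u_0 = (19/27, -59/27, -28/9, 35/27).
Step 3: u_2 = a_2 − (-11/27)·u_0 − (196/449)·u_1 = (-404/449, -636/449, -388/449, -1784/449).

u_2 = (-404/449, -636/449, -388/449, -1784/449)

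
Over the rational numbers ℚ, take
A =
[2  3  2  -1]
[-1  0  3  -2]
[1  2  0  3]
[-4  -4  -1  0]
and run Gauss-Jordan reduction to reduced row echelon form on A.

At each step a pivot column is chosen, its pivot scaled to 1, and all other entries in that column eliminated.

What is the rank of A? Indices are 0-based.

rank = 4

step 1: normalize row 0 (÷2) = (1, 3/2, 1, -1/2)
  row 1: subtract -1×row0 = (0, 3/2, 4, -5/2)
  row 2: subtract 1×row0 = (0, 1/2, -1, 7/2)
  row 3: subtract -4×row0 = (0, 2, 3, -2)
step 2: normalize row 1 (÷3/2) = (0, 1, 8/3, -5/3)
  row 0: subtract 3/2×row1 = (1, 0, -3, 2)
  row 2: subtract 1/2×row1 = (0, 0, -7/3, 13/3)
  row 3: subtract 2×row1 = (0, 0, -7/3, 4/3)
step 3: normalize row 2 (÷-7/3) = (0, 0, 1, -13/7)
  row 0: subtract -3×row2 = (1, 0, 0, -25/7)
  row 1: subtract 8/3×row2 = (0, 1, 0, 23/7)
  row 3: subtract -7/3×row2 = (0, 0, 0, -3)
step 4: normalize row 3 (÷-3) = (0, 0, 0, 1)
  row 0: subtract -25/7×row3 = (1, 0, 0, 0)
  row 1: subtract 23/7×row3 = (0, 1, 0, 0)
  row 2: subtract -13/7×row3 = (0, 0, 1, 0)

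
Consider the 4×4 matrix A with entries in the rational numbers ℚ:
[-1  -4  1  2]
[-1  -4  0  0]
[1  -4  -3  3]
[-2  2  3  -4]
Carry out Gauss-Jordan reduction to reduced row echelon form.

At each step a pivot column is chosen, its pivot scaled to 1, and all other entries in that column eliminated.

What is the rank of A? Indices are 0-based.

rank = 4

[1] R0 /= -1  ⇒  (1, 4, -1, -2)
     R1 -= -1·R0  ⇒  (0, 0, -1, -2)
     R2 -= 1·R0  ⇒  (0, -8, -2, 5)
     R3 -= -2·R0  ⇒  (0, 10, 1, -8)
[2] R1 <-> R2
[2] R1 /= -8  ⇒  (0, 1, 1/4, -5/8)
     R0 -= 4·R1  ⇒  (1, 0, -2, 1/2)
     R3 -= 10·R1  ⇒  (0, 0, -3/2, -7/4)
[3] R2 /= -1  ⇒  (0, 0, 1, 2)
     R0 -= -2·R2  ⇒  (1, 0, 0, 9/2)
     R1 -= 1/4·R2  ⇒  (0, 1, 0, -9/8)
     R3 -= -3/2·R2  ⇒  (0, 0, 0, 5/4)
[4] R3 /= 5/4  ⇒  (0, 0, 0, 1)
     R0 -= 9/2·R3  ⇒  (1, 0, 0, 0)
     R1 -= -9/8·R3  ⇒  (0, 1, 0, 0)
     R2 -= 2·R3  ⇒  (0, 0, 1, 0)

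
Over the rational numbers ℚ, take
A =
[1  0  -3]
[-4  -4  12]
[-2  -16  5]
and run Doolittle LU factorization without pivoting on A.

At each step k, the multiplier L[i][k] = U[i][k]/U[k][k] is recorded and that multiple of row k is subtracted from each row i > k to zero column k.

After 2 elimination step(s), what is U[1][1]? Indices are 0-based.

k=0: U[0][0]=1
  eliminate (1,0): mult=-4, new row 1: (0, -4, 0); set L[1][0]=-4
  eliminate (2,0): mult=-2, new row 2: (0, -16, -1); set L[2][0]=-2
k=1: U[1][1]=-4
  eliminate (2,1): mult=4, new row 2: (0, 0, -1); set L[2][1]=4

U[1][1] = -4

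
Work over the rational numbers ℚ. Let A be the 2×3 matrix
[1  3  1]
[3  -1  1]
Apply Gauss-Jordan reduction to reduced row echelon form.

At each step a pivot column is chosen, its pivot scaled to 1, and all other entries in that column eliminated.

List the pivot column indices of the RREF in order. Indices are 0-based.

pivot(0,0)=1: scale R0 → (1, 3, 1)
  clear (1,0): R1 −= (3)R0 → (0, -10, -2)
pivot(1,1)=-10: scale R1 → (0, 1, 1/5)
  clear (0,1): R0 −= (3)R1 → (1, 0, 2/5)

pivot columns: 0, 1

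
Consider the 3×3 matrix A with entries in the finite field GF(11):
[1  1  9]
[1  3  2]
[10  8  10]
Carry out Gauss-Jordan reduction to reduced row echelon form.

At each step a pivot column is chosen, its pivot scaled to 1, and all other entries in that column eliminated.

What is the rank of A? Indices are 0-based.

[1] R0 /= 1  ⇒  (1, 1, 9)
     R1 -= 1·R0  ⇒  (0, 2, 4)
     R2 -= 10·R0  ⇒  (0, 9, 8)
[2] R1 /= 2  ⇒  (0, 1, 2)
     R0 -= 1·R1  ⇒  (1, 0, 7)
     R2 -= 9·R1  ⇒  (0, 0, 1)
[3] R2 /= 1  ⇒  (0, 0, 1)
     R0 -= 7·R2  ⇒  (1, 0, 0)
     R1 -= 2·R2  ⇒  (0, 1, 0)

rank = 3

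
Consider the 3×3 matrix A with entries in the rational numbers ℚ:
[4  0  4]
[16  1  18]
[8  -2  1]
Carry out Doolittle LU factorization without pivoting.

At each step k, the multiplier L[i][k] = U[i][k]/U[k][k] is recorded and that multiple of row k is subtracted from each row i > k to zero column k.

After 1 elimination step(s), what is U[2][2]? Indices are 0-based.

U[2][2] = -7

Step 1: pivot at (0,0) is 4.
  row1 ← row1 − (4)·row0  ⇒  L[1][0]=4, U row1=(0, 1, 2)
  row2 ← row2 − (2)·row0  ⇒  L[2][0]=2, U row2=(0, -2, -7)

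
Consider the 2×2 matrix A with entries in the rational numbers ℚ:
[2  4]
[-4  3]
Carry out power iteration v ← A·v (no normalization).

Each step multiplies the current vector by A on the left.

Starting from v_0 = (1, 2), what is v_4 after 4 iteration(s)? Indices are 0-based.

v_4 = (-1016, -322)

v_0 = (1, 2).
v_1 = A·v_0 = (10, 2).
v_2 = A·v_1 = (28, -34).
v_3 = A·v_2 = (-80, -214).
v_4 = A·v_3 = (-1016, -322).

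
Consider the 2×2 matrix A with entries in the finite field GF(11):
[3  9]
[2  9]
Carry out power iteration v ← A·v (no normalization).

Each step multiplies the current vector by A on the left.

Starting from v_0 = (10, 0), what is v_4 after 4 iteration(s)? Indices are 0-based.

v_0 = (10, 0).
v_1 = A·v_0 = (8, 9).
v_2 = A·v_1 = (6, 9).
v_3 = A·v_2 = (0, 5).
v_4 = A·v_3 = (1, 1).

v_4 = (1, 1)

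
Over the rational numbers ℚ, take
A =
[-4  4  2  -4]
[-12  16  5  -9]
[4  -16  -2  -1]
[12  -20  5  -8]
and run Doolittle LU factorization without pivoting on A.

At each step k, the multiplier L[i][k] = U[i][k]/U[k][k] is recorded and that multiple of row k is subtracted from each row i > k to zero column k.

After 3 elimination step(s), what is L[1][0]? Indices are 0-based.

Step 1: pivot at (0,0) is -4.
  row1 ← row1 − (3)·row0  ⇒  L[1][0]=3, U row1=(0, 4, -1, 3)
  row2 ← row2 − (-1)·row0  ⇒  L[2][0]=-1, U row2=(0, -12, 0, -5)
  row3 ← row3 − (-3)·row0  ⇒  L[3][0]=-3, U row3=(0, -8, 11, -20)
Step 2: pivot at (1,1) is 4.
  row2 ← row2 − (-3)·row1  ⇒  L[2][1]=-3, U row2=(0, 0, -3, 4)
  row3 ← row3 − (-2)·row1  ⇒  L[3][1]=-2, U row3=(0, 0, 9, -14)
Step 3: pivot at (2,2) is -3.
  row3 ← row3 − (-3)·row2  ⇒  L[3][2]=-3, U row3=(0, 0, 0, -2)

L[1][0] = 3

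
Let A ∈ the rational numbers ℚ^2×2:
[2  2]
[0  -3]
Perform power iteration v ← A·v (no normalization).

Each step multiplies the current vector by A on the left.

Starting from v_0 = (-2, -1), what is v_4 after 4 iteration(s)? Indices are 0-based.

v_0 = (-2, -1).
v_1 = A·v_0 = (-6, 3).
v_2 = A·v_1 = (-6, -9).
v_3 = A·v_2 = (-30, 27).
v_4 = A·v_3 = (-6, -81).

v_4 = (-6, -81)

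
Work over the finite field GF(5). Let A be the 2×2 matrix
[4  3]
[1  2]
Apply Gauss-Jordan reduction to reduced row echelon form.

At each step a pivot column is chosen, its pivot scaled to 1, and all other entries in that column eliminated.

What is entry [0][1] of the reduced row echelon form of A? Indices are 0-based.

M[0][1] = 2

[1] R0 /= 4  ⇒  (1, 2)
     R1 -= 1·R0  ⇒  (0, 0)
column 1 empty below row 1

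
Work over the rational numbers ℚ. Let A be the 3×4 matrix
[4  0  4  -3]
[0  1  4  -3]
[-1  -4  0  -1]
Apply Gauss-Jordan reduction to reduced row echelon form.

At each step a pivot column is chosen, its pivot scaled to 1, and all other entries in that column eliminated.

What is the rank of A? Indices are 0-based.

[1] R0 /= 4  ⇒  (1, 0, 1, -3/4)
     R2 -= -1·R0  ⇒  (0, -4, 1, -7/4)
[2] R1 /= 1  ⇒  (0, 1, 4, -3)
     R2 -= -4·R1  ⇒  (0, 0, 17, -55/4)
[3] R2 /= 17  ⇒  (0, 0, 1, -55/68)
     R0 -= 1·R2  ⇒  (1, 0, 0, 1/17)
     R1 -= 4·R2  ⇒  (0, 1, 0, 4/17)

rank = 3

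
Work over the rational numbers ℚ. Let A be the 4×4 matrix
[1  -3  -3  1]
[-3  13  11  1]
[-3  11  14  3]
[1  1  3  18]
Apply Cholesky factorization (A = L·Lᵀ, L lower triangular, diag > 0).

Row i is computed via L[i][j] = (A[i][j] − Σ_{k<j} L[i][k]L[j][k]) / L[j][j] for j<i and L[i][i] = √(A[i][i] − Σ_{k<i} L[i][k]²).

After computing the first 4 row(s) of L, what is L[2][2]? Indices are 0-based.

Step 1: L[0][0] = √(1) = 1.
  L[1][0] = (-3) / L[0][0] = -3.
Step 2: L[1][1] = √(4) = 2.
  L[2][0] = (-3) / L[0][0] = -3.
  L[2][1] = (2) / L[1][1] = 1.
Step 3: L[2][2] = √(4) = 2.
  L[3][0] = (1) / L[0][0] = 1.
  L[3][1] = (4) / L[1][1] = 2.
  L[3][2] = (4) / L[2][2] = 2.
Step 4: L[3][3] = √(9) = 3.

L[2][2] = 2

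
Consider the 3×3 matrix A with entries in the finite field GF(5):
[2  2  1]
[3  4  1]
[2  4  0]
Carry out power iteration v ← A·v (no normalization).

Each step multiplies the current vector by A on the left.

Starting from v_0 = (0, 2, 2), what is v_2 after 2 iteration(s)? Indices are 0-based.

v_2 = (0, 1, 2)

v_0 = (0, 2, 2).
v_1 = A·v_0 = (1, 0, 3).
v_2 = A·v_1 = (0, 1, 2).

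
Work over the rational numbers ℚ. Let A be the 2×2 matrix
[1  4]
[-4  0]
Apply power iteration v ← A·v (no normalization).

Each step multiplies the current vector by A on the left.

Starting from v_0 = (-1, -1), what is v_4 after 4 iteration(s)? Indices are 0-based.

v_0 = (-1, -1).
v_1 = A·v_0 = (-5, 4).
v_2 = A·v_1 = (11, 20).
v_3 = A·v_2 = (91, -44).
v_4 = A·v_3 = (-85, -364).

v_4 = (-85, -364)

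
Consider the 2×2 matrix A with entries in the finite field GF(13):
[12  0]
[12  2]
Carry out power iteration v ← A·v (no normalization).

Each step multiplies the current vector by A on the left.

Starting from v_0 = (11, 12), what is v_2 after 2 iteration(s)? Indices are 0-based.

v_0 = (11, 12).
v_1 = A·v_0 = (2, 0).
v_2 = A·v_1 = (11, 11).

v_2 = (11, 11)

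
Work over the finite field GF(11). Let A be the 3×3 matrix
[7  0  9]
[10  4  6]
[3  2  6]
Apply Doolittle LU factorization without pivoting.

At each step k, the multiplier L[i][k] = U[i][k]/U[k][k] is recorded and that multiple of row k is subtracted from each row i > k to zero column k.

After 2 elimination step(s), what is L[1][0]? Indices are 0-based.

L[1][0] = 3

Step 1: pivot at (0,0) is 7.
  row1 ← row1 − (3)·row0  ⇒  L[1][0]=3, U row1=(0, 4, 1)
  row2 ← row2 − (2)·row0  ⇒  L[2][0]=2, U row2=(0, 2, 10)
Step 2: pivot at (1,1) is 4.
  row2 ← row2 − (6)·row1  ⇒  L[2][1]=6, U row2=(0, 0, 4)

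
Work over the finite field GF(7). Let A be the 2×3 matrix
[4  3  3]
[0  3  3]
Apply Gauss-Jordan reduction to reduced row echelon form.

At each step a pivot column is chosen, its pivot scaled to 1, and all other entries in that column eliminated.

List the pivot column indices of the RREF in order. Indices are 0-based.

pivot columns: 0, 1

step 1: normalize row 0 (÷4) = (1, 6, 6)
step 2: normalize row 1 (÷3) = (0, 1, 1)
  row 0: subtract 6×row1 = (1, 0, 0)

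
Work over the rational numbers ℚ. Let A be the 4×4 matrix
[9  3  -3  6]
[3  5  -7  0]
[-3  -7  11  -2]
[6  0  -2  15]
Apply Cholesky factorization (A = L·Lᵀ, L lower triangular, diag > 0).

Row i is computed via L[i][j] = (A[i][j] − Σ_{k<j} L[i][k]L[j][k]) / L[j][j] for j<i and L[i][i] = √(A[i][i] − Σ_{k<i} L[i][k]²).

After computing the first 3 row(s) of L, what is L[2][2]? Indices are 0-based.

Step 1: L[0][0] = √(9) = 3.
  L[1][0] = (3) / L[0][0] = 1.
Step 2: L[1][1] = √(4) = 2.
  L[2][0] = (-3) / L[0][0] = -1.
  L[2][1] = (-6) / L[1][1] = -3.
Step 3: L[2][2] = √(1) = 1.

L[2][2] = 1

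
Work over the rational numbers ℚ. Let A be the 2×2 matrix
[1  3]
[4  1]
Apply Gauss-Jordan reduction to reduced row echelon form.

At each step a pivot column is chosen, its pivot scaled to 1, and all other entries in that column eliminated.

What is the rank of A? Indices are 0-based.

rank = 2

[1] R0 /= 1  ⇒  (1, 3)
     R1 -= 4·R0  ⇒  (0, -11)
[2] R1 /= -11  ⇒  (0, 1)
     R0 -= 3·R1  ⇒  (1, 0)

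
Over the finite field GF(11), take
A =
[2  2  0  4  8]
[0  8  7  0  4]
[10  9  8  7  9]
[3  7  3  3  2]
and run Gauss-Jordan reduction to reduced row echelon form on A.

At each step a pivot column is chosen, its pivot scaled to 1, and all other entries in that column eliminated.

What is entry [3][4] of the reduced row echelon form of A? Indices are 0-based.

[1] R0 /= 2  ⇒  (1, 1, 0, 2, 4)
     R2 -= 10·R0  ⇒  (0, 10, 8, 9, 2)
     R3 -= 3·R0  ⇒  (0, 4, 3, 8, 1)
[2] R1 /= 8  ⇒  (0, 1, 5, 0, 6)
     R0 -= 1·R1  ⇒  (1, 0, 6, 2, 9)
     R2 -= 10·R1  ⇒  (0, 0, 2, 9, 8)
     R3 -= 4·R1  ⇒  (0, 0, 5, 8, 10)
[3] R2 /= 2  ⇒  (0, 0, 1, 10, 4)
     R0 -= 6·R2  ⇒  (1, 0, 0, 8, 7)
     R1 -= 5·R2  ⇒  (0, 1, 0, 5, 8)
     R3 -= 5·R2  ⇒  (0, 0, 0, 2, 1)
[4] R3 /= 2  ⇒  (0, 0, 0, 1, 6)
     R0 -= 8·R3  ⇒  (1, 0, 0, 0, 3)
     R1 -= 5·R3  ⇒  (0, 1, 0, 0, 0)
     R2 -= 10·R3  ⇒  (0, 0, 1, 0, 10)

M[3][4] = 6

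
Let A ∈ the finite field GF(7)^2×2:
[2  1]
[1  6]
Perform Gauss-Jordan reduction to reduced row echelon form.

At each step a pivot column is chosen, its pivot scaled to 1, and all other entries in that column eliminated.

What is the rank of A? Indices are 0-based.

rank = 2

pivot(0,0)=2: scale R0 → (1, 4)
  clear (1,0): R1 −= (1)R0 → (0, 2)
pivot(1,1)=2: scale R1 → (0, 1)
  clear (0,1): R0 −= (4)R1 → (1, 0)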